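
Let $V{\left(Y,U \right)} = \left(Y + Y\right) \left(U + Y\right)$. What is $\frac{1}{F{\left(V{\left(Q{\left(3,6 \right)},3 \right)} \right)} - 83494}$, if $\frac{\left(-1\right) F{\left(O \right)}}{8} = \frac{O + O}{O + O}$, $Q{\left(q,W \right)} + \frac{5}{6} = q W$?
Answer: $- \frac{1}{83502} \approx -1.1976 \cdot 10^{-5}$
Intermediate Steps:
$Q{\left(q,W \right)} = - \frac{5}{6} + W q$ ($Q{\left(q,W \right)} = - \frac{5}{6} + q W = - \frac{5}{6} + W q$)
$V{\left(Y,U \right)} = 2 Y \left(U + Y\right)$
$F{\left(O \right)} = -8$ ($F{\left(O \right)} = - 8 \frac{O + O}{O + O} = - 8 \frac{2 O}{2 O} = - 8 \cdot 2 O \frac{1}{2 O} = \left(-8\right) 1 = -8$)
$\frac{1}{F{\left(V{\left(Q{\left(3,6 \right)},3 \right)} \right)} - 83494} = \frac{1}{-8 - 83494} = \frac{1}{-83502} = - \frac{1}{83502}$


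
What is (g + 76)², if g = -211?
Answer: 18225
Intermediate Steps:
(g + 76)² = (-211 + 76)² = (-135)² = 18225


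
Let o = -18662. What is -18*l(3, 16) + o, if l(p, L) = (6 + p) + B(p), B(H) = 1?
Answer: -18842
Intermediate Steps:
l(p, L) = 7 + p (l(p, L) = (6 + p) + 1 = 7 + p)
-18*l(3, 16) + o = -18*(7 + 3) - 18662 = -18*10 - 18662 = -180 - 18662 = -18842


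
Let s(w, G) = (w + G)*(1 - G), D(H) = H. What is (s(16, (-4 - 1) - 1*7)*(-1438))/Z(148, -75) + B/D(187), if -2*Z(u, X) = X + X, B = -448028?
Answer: -47585212/14025 ≈ -3392.9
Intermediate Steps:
Z(u, X) = -X (Z(u, X) = -(X + X)/2 = -X)
s(w, G) = (1 - G)*(G + w) (s(w, G) = (G + w)*(1 - G) = (1 - G)*(G + w))
(s(16, (-4 - 1) - 1*7)*(-1438))/Z(148, -75) + B/D(187) = ((((-4 - 1) - 1*7) + 16 - ((-4 - 1) - 1*7)² - 1*((-4 - 1) - 1*7)*16)*(-1438))/((-1*(-75))) - 448028/187 = (((-5 - 7) + 16 - (-5 - 7)² - 1*(-5 - 7)*16)*(-1438))/75 - 448028*1/187 = ((-12 + 16 - 1*(-12)² - 1*(-12)*16)*(-1438))*(1/75) - 448028/187 = ((-12 + 16 - 1*144 + 192)*(-1438))*(1/75) - 448028/187 = ((-12 + 16 - 144 + 192)*(-1438))*(1/75) - 448028/187 = (52*(-1438))*(1/75) - 448028/187 = -74776*1/75 - 448028/187 = -74776/75 - 448028/187 = -47585212/14025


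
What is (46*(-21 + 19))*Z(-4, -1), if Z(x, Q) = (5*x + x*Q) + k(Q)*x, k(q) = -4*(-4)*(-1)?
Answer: -4416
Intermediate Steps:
k(q) = -16 (k(q) = 16*(-1) = -16)
Z(x, Q) = -11*x + Q*x (Z(x, Q) = (5*x + x*Q) - 16*x = (5*x + Q*x) - 16*x = -11*x + Q*x)
(46*(-21 + 19))*Z(-4, -1) = (46*(-21 + 19))*(-4*(-11 - 1)) = (46*(-2))*(-4*(-12)) = -92*48 = -4416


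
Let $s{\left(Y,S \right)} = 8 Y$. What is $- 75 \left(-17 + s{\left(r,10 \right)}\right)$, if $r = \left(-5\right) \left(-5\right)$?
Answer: $-13725$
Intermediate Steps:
$r = 25$
$- 75 \left(-17 + s{\left(r,10 \right)}\right) = - 75 \left(-17 + 8 \cdot 25\right) = - 75 \left(-17 + 200\right) = \left(-75\right) 183 = -13725$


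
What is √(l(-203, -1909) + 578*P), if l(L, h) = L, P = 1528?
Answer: 9*√10901 ≈ 939.67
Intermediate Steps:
√(l(-203, -1909) + 578*P) = √(-203 + 578*1528) = √(-203 + 883184) = √882981 = 9*√10901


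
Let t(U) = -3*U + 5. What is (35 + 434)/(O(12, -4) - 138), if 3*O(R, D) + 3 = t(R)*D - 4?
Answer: -469/99 ≈ -4.7374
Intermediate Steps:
t(U) = 5 - 3*U
O(R, D) = -7/3 + D*(5 - 3*R)/3 (O(R, D) = -1 + ((5 - 3*R)*D - 4)/3 = -1 + (D*(5 - 3*R) - 4)/3 = -1 + (-4 + D*(5 - 3*R))/3 = -1 + (-4/3 + D*(5 - 3*R)/3) = -7/3 + D*(5 - 3*R)/3)
(35 + 434)/(O(12, -4) - 138) = (35 + 434)/((-7/3 - ⅓*(-4)*(-5 + 3*12)) - 138) = 469/((-7/3 - ⅓*(-4)*(-5 + 36)) - 138) = 469/((-7/3 - ⅓*(-4)*31) - 138) = 469/((-7/3 + 124/3) - 138) = 469/(39 - 138) = 469/(-99) = 469*(-1/99) = -469/99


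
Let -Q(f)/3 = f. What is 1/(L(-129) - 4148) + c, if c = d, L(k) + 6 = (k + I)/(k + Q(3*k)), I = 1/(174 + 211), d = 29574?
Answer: 6101548463067/206314618 ≈ 29574.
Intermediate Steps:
Q(f) = -3*f
I = 1/385 ≈ 0.0025974
L(k) = -6 - (1/385 + k)/(8*k) (L(k) = -6 + (k + 1/385)/(k - 9*k) = -6 + (1/385 + k)/(k - 9*k) = -6 + (1/385 + k)/((-8*k)) = -6 + (1/385 + k)*(-1/(8*k)) = -6 - (1/385 + k)/(8*k))
c = 29574
1/(L(-129) - 4148) + c = 1/((1/3080)*(-1 - 18865*(-129))/(-129) - 4148) + 29574 = 1/((1/3080)*(-1/129)*(-1 + 2433585) - 4148) + 29574 = 1/((1/3080)*(-1/129)*2433584 - 4148) + 29574 = 1/(-304198/49665 - 4148) + 29574 = 1/(-206314618/49665) + 29574 = -49665/206314618 + 29574 = 6101548463067/206314618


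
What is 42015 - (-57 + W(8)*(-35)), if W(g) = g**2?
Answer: 44312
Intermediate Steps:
42015 - (-57 + W(8)*(-35)) = 42015 - (-57 + 8**2*(-35)) = 42015 - (-57 + 64*(-35)) = 42015 - (-57 - 2240) = 42015 - 1*(-2297) = 42015 + 2297 = 44312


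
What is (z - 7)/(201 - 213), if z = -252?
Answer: 259/12 ≈ 21.583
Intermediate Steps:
(z - 7)/(201 - 213) = (-252 - 7)/(201 - 213) = -259/(-12) = -259*(-1/12) = 259/12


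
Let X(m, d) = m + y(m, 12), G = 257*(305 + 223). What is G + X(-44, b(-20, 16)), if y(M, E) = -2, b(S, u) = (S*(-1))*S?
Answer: 135650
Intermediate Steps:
b(S, u) = -S² (b(S, u) = (-S)*S = -S²)
G = 135696 (G = 257*528 = 135696)
X(m, d) = -2 + m (X(m, d) = m - 2 = -2 + m)
G + X(-44, b(-20, 16)) = 135696 + (-2 - 44) = 135696 - 46 = 135650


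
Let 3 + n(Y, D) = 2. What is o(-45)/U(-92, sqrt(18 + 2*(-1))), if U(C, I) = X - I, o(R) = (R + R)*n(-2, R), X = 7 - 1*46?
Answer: -90/43 ≈ -2.0930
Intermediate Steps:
X = -39 (X = 7 - 46 = -39)
n(Y, D) = -1 (n(Y, D) = -3 + 2 = -1)
o(R) = -2*R (o(R) = (R + R)*(-1) = (2*R)*(-1) = -2*R)
U(C, I) = -39 - I
o(-45)/U(-92, sqrt(18 + 2*(-1))) = (-2*(-45))/(-39 - sqrt(18 + 2*(-1))) = 90/(-39 - sqrt(18 - 2)) = 90/(-39 - sqrt(16)) = 90/(-39 - 1*4) = 90/(-39 - 4) = 90/(-43) = 90*(-1/43) = -90/43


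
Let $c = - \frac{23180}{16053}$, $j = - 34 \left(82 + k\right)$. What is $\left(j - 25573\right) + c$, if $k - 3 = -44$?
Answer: $- \frac{432924431}{16053} \approx -26968.0$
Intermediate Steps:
$k = -41$ ($k = 3 - 44 = -41$)
$j = -1394$ ($j = - 34 \left(82 - 41\right) = \left(-34\right) 41 = -1394$)
$c = - \frac{23180}{16053}$ ($c = \left(-23180\right) \frac{1}{16053} = - \frac{23180}{16053} \approx -1.444$)
$\left(j - 25573\right) + c = \left(-1394 - 25573\right) - \frac{23180}{16053} = -26967 - \frac{23180}{16053} = - \frac{432924431}{16053}$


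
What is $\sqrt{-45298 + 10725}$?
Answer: $i \sqrt{34573} \approx 185.94 i$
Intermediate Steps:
$\sqrt{-45298 + 10725} = \sqrt{-34573} = i \sqrt{34573}$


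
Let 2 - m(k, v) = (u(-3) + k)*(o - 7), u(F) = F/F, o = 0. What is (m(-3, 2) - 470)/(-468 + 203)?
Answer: 482/265 ≈ 1.8189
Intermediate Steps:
u(F) = 1
m(k, v) = 9 + 7*k (m(k, v) = 2 - (1 + k)*(0 - 7) = 2 - (1 + k)*(-7) = 2 - (-7 - 7*k) = 2 + (7 + 7*k) = 9 + 7*k)
(m(-3, 2) - 470)/(-468 + 203) = ((9 + 7*(-3)) - 470)/(-468 + 203) = ((9 - 21) - 470)/(-265) = (-12 - 470)*(-1/265) = -482*(-1/265) = 482/265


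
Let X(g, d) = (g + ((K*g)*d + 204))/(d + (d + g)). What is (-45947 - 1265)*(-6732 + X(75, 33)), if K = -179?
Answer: 21905707032/47 ≈ 4.6608e+8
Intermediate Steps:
X(g, d) = (204 + g - 179*d*g)/(g + 2*d) (X(g, d) = (g + ((-179*g)*d + 204))/(d + (d + g)) = (g + (-179*d*g + 204))/(g + 2*d) = (g + (204 - 179*d*g))/(g + 2*d) = (204 + g - 179*d*g)/(g + 2*d))
(-45947 - 1265)*(-6732 + X(75, 33)) = (-45947 - 1265)*(-6732 + (204 + 75 - 179*33*75)/(75 + 2*33)) = -47212*(-6732 + (204 + 75 - 443025)/(75 + 66)) = -47212*(-6732 - 442746/141) = -47212*(-6732 + (1/141)*(-442746)) = -47212*(-6732 - 147582/47) = -47212*(-463986/47) = 21905707032/47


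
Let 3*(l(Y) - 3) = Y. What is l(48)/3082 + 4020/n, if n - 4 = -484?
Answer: -103171/12328 ≈ -8.3688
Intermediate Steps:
n = -480 (n = 4 - 484 = -480)
l(Y) = 3 + Y/3
l(48)/3082 + 4020/n = (3 + (⅓)*48)/3082 + 4020/(-480) = (3 + 16)*(1/3082) + 4020*(-1/480) = 19*(1/3082) - 67/8 = 19/3082 - 67/8 = -103171/12328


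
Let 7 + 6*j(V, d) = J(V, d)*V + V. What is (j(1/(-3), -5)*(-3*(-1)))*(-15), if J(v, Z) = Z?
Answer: 85/2 ≈ 42.500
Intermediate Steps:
j(V, d) = -7/6 + V/6 + V*d/6 (j(V, d) = -7/6 + (d*V + V)/6 = -7/6 + (V*d + V)/6 = -7/6 + (V + V*d)/6 = -7/6 + (V/6 + V*d/6) = -7/6 + V/6 + V*d/6)
(j(1/(-3), -5)*(-3*(-1)))*(-15) = ((-7/6 + (⅙)/(-3) + (⅙)*(-5)/(-3))*(-3*(-1)))*(-15) = ((-7/6 + (⅙)*(-⅓) + (⅙)*(-⅓)*(-5))*3)*(-15) = ((-7/6 - 1/18 + 5/18)*3)*(-15) = -17/18*3*(-15) = -17/6*(-15) = 85/2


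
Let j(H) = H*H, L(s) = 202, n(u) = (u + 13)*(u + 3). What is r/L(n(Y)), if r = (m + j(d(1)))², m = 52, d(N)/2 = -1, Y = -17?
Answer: 1568/101 ≈ 15.525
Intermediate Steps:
d(N) = -2 (d(N) = 2*(-1) = -2)
n(u) = (3 + u)*(13 + u) (n(u) = (13 + u)*(3 + u) = (3 + u)*(13 + u))
j(H) = H²
r = 3136 (r = (52 + (-2)²)² = (52 + 4)² = 56² = 3136)
r/L(n(Y)) = 3136/202 = 3136*(1/202) = 1568/101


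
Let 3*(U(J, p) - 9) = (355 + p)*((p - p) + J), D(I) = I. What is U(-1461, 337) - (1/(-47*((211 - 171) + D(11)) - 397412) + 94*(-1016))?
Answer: -96550275218/399809 ≈ -2.4149e+5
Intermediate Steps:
U(J, p) = 9 + J*(355 + p)/3 (U(J, p) = 9 + ((355 + p)*((p - p) + J))/3 = 9 + ((355 + p)*(0 + J))/3 = 9 + ((355 + p)*J)/3 = 9 + (J*(355 + p))/3 = 9 + J*(355 + p)/3)
U(-1461, 337) - (1/(-47*((211 - 171) + D(11)) - 397412) + 94*(-1016)) = (9 + (355/3)*(-1461) + (⅓)*(-1461)*337) - (1/(-47*((211 - 171) + 11) - 397412) + 94*(-1016)) = (9 - 172885 - 164119) - (1/(-47*(40 + 11) - 397412) - 95504) = -336995 - (1/(-47*51 - 397412) - 95504) = -336995 - (1/(-2397 - 397412) - 95504) = -336995 - (1/(-399809) - 95504) = -336995 - (-1/399809 - 95504) = -336995 - 1*(-38183358737/399809) = -336995 + 38183358737/399809 = -96550275218/399809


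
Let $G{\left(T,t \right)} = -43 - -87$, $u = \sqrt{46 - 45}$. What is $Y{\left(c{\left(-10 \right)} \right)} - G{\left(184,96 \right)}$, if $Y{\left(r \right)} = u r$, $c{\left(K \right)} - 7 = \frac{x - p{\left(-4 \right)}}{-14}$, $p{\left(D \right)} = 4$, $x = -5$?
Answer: $- \frac{509}{14} \approx -36.357$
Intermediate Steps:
$u = 1$ ($u = \sqrt{1} = 1$)
$G{\left(T,t \right)} = 44$ ($G{\left(T,t \right)} = -43 + 87 = 44$)
$c{\left(K \right)} = \frac{107}{14}$ ($c{\left(K \right)} = 7 + \frac{-5 - 4}{-14} = 7 + \left(-5 - 4\right) \left(- \frac{1}{14}\right) = 7 - - \frac{9}{14} = 7 + \frac{9}{14} = \frac{107}{14}$)
$Y{\left(r \right)} = r$ ($Y{\left(r \right)} = 1 r = r$)
$Y{\left(c{\left(-10 \right)} \right)} - G{\left(184,96 \right)} = \frac{107}{14} - 44 = - \frac{509}{14}$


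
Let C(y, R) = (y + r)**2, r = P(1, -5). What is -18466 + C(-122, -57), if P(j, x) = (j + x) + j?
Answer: -2841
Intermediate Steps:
P(j, x) = x + 2*j
r = -3 (r = -5 + 2*1 = -5 + 2 = -3)
C(y, R) = (-3 + y)**2 (C(y, R) = (y - 3)**2 = (-3 + y)**2)
-18466 + C(-122, -57) = -18466 + (-3 - 122)**2 = -18466 + (-125)**2 = -18466 + 15625 = -2841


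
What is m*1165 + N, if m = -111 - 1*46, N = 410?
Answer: -182495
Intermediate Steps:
m = -157 (m = -111 - 46 = -157)
m*1165 + N = -157*1165 + 410 = -182905 + 410 = -182495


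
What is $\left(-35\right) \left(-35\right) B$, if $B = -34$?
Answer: $-41650$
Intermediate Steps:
$\left(-35\right) \left(-35\right) B = \left(-35\right) \left(-35\right) \left(-34\right) = 1225 \left(-34\right) = -41650$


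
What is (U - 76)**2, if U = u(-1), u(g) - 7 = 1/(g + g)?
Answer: 19321/4 ≈ 4830.3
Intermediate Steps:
u(g) = 7 + 1/(2*g) (u(g) = 7 + 1/(g + g) = 7 + 1/(2*g))
U = 13/2 (U = 7 + (1/2)/(-1) = 7 + (1/2)*(-1) = 7 - 1/2 = 13/2 ≈ 6.5000)
(U - 76)**2 = (13/2 - 76)**2 = (-139/2)**2 = 19321/4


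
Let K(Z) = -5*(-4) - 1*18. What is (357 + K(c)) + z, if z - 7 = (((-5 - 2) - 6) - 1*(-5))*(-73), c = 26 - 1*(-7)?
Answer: 950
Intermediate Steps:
c = 33 (c = 26 + 7 = 33)
z = 591 (z = 7 + (((-5 - 2) - 6) - 1*(-5))*(-73) = 7 + ((-7 - 6) + 5)*(-73) = 7 + (-13 + 5)*(-73) = 7 - 8*(-73) = 7 + 584 = 591)
K(Z) = 2 (K(Z) = 20 - 18 = 2)
(357 + K(c)) + z = (357 + 2) + 591 = 359 + 591 = 950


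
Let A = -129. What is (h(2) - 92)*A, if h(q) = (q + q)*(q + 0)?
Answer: 10836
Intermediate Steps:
h(q) = 2*q² (h(q) = (2*q)*q = 2*q²)
(h(2) - 92)*A = (2*2² - 92)*(-129) = (2*4 - 92)*(-129) = (8 - 92)*(-129) = -84*(-129) = 10836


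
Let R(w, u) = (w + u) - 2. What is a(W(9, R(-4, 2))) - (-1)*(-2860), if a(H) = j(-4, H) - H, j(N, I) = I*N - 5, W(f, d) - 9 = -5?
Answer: -2885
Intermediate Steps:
R(w, u) = -2 + u + w (R(w, u) = (u + w) - 2 = -2 + u + w)
W(f, d) = 4 (W(f, d) = 9 - 5 = 4)
j(N, I) = -5 + I*N
a(H) = -5 - 5*H (a(H) = (-5 + H*(-4)) - H = (-5 - 4*H) - H = -5 - 5*H)
a(W(9, R(-4, 2))) - (-1)*(-2860) = (-5 - 5*4) - (-1)*(-2860) = (-5 - 20) - 1*2860 = -25 - 2860 = -2885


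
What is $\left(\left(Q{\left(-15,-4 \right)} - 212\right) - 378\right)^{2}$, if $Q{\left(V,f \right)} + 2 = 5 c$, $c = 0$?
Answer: $350464$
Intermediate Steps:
$Q{\left(V,f \right)} = -2$ ($Q{\left(V,f \right)} = -2 + 5 \cdot 0 = -2 + 0 = -2$)
$\left(\left(Q{\left(-15,-4 \right)} - 212\right) - 378\right)^{2} = \left(\left(-2 - 212\right) - 378\right)^{2} = \left(-214 - 378\right)^{2} = \left(-592\right)^{2} = 350464$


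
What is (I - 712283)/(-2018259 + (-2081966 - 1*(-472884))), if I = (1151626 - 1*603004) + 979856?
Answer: -816195/3627341 ≈ -0.22501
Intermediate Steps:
I = 1528478 (I = (1151626 - 603004) + 979856 = 548622 + 979856 = 1528478)
(I - 712283)/(-2018259 + (-2081966 - 1*(-472884))) = (1528478 - 712283)/(-2018259 + (-2081966 - 1*(-472884))) = 816195/(-2018259 + (-2081966 + 472884)) = 816195/(-2018259 - 1609082) = 816195/(-3627341) = 816195*(-1/3627341) = -816195/3627341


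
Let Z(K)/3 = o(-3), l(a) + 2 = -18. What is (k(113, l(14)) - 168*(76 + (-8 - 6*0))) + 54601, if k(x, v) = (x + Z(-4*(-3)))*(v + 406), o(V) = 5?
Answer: 92585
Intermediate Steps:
l(a) = -20 (l(a) = -2 - 18 = -20)
Z(K) = 15 (Z(K) = 3*5 = 15)
k(x, v) = (15 + x)*(406 + v) (k(x, v) = (x + 15)*(v + 406) = (15 + x)*(406 + v))
(k(113, l(14)) - 168*(76 + (-8 - 6*0))) + 54601 = ((6090 + 15*(-20) + 406*113 - 20*113) - 168*(76 + (-8 - 6*0))) + 54601 = ((6090 - 300 + 45878 - 2260) - 168*(76 + (-8 + 0))) + 54601 = (49408 - 168*(76 - 8)) + 54601 = (49408 - 168*68) + 54601 = (49408 - 11424) + 54601 = 37984 + 54601 = 92585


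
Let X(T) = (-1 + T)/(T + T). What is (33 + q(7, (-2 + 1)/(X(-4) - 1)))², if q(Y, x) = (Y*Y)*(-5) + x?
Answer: 394384/9 ≈ 43820.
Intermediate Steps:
X(T) = (-1 + T)/(2*T) (X(T) = (-1 + T)/((2*T)) = (-1 + T)*(1/(2*T)) = (-1 + T)/(2*T))
q(Y, x) = x - 5*Y² (q(Y, x) = Y²*(-5) + x = -5*Y² + x = x - 5*Y²)
(33 + q(7, (-2 + 1)/(X(-4) - 1)))² = (33 + ((-2 + 1)/((½)*(-1 - 4)/(-4) - 1) - 5*7²))² = (33 + (-1/((½)*(-¼)*(-5) - 1) - 5*49))² = (33 + (-1/(5/8 - 1) - 245))² = (33 + (-1/(-3/8) - 245))² = (33 + (-1*(-8/3) - 245))² = (33 + (8/3 - 245))² = (33 - 727/3)² = (-628/3)² = 394384/9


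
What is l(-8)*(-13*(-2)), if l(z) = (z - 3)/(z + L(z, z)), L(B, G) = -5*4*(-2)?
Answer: -143/16 ≈ -8.9375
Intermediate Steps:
L(B, G) = 40 (L(B, G) = -20*(-2) = 40)
l(z) = (-3 + z)/(40 + z) (l(z) = (z - 3)/(z + 40) = (-3 + z)/(40 + z))
l(-8)*(-13*(-2)) = ((-3 - 8)/(40 - 8))*(-13*(-2)) = (-11/32)*26 = ((1/32)*(-11))*26 = -11/32*26 = -143/16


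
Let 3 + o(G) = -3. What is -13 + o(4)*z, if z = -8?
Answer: 35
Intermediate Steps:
o(G) = -6 (o(G) = -3 - 3 = -6)
-13 + o(4)*z = -13 - 6*(-8) = -13 + 48 = 35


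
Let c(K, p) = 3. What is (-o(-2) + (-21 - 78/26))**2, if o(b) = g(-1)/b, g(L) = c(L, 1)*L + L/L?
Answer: 625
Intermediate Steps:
g(L) = 1 + 3*L (g(L) = 3*L + L/L = 3*L + 1 = 1 + 3*L)
o(b) = -2/b (o(b) = (1 + 3*(-1))/b = (1 - 3)/b = -2/b)
(-o(-2) + (-21 - 78/26))**2 = (-(-2)/(-2) + (-21 - 78/26))**2 = (-(-2)*(-1)/2 + (-21 - 78/26))**2 = (-1*1 + (-21 - 1*3))**2 = (-1 + (-21 - 3))**2 = (-1 - 24)**2 = (-25)**2 = 625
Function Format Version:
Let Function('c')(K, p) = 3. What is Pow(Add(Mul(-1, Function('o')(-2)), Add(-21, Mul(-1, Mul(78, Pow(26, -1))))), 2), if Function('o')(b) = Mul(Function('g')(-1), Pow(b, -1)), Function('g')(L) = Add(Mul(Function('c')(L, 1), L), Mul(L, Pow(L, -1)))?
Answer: 625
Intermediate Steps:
Function('g')(L) = Add(1, Mul(3, L)) (Function('g')(L) = Add(Mul(3, L), Mul(L, Pow(L, -1))) = Add(Mul(3, L), 1) = Add(1, Mul(3, L)))
Function('o')(b) = Mul(-2, Pow(b, -1)) (Function('o')(b) = Mul(Add(1, Mul(3, -1)), Pow(b, -1)) = Mul(Add(1, -3), Pow(b, -1)) = Mul(-2, Pow(b, -1)))
Pow(Add(Mul(-1, Function('o')(-2)), Add(-21, Mul(-1, Mul(78, Pow(26, -1))))), 2) = Pow(Add(Mul(-1, Mul(-2, Pow(-2, -1))), Add(-21, Mul(-1, Mul(78, Pow(26, -1))))), 2) = Pow(Add(Mul(-1, Mul(-2, Rational(-1, 2))), Add(-21, Mul(-1, Mul(78, Rational(1, 26))))), 2) = Pow(Add(Mul(-1, 1), Add(-21, Mul(-1, 3))), 2) = Pow(Add(-1, Add(-21, -3)), 2) = Pow(Add(-1, -24), 2) = Pow(-25, 2) = 625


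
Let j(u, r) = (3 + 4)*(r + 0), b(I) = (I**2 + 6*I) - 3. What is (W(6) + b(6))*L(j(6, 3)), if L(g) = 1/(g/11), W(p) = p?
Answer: 275/7 ≈ 39.286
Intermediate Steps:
b(I) = -3 + I**2 + 6*I
j(u, r) = 7*r
L(g) = 11/g (L(g) = 1/(g*(1/11)) = 1/(g/11) = 11/g)
(W(6) + b(6))*L(j(6, 3)) = (6 + (-3 + 6**2 + 6*6))*(11/((7*3))) = (6 + (-3 + 36 + 36))*(11/21) = (6 + 69)*(11*(1/21)) = 75*(11/21) = 275/7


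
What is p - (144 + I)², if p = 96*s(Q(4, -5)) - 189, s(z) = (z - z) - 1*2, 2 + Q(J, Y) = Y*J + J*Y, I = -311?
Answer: -28270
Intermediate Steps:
Q(J, Y) = -2 + 2*J*Y (Q(J, Y) = -2 + (Y*J + J*Y) = -2 + (J*Y + J*Y) = -2 + 2*J*Y)
s(z) = -2 (s(z) = 0 - 2 = -2)
p = -381 (p = 96*(-2) - 189 = -192 - 189 = -381)
p - (144 + I)² = -381 - (144 - 311)² = -381 - 1*(-167)² = -381 - 1*27889 = -381 - 27889 = -28270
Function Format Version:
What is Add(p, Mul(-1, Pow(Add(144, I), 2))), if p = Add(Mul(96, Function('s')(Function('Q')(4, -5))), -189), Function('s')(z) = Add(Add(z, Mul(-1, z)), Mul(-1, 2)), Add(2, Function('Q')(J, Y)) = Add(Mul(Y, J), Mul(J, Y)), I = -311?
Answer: -28270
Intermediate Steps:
Function('Q')(J, Y) = Add(-2, Mul(2, J, Y)) (Function('Q')(J, Y) = Add(-2, Add(Mul(Y, J), Mul(J, Y))) = Add(-2, Add(Mul(J, Y), Mul(J, Y))) = Add(-2, Mul(2, J, Y)))
Function('s')(z) = -2 (Function('s')(z) = Add(0, -2) = -2)
p = -381 (p = Add(Mul(96, -2), -189) = Add(-192, -189) = -381)
Add(p, Mul(-1, Pow(Add(144, I), 2))) = Add(-381, Mul(-1, Pow(Add(144, -311), 2))) = Add(-381, Mul(-1, Pow(-167, 2))) = Add(-381, Mul(-1, 27889)) = Add(-381, -27889) = -28270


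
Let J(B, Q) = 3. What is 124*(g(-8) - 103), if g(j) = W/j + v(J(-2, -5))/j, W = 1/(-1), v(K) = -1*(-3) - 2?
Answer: -12772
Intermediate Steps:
v(K) = 1 (v(K) = 3 - 2 = 1)
W = -1
g(j) = 0 (g(j) = -1/j + 1/j = 0)
124*(g(-8) - 103) = 124*(0 - 103) = 124*(-103) = -12772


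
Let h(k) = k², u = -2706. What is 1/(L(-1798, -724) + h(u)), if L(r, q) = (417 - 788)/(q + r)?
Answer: 2522/18467183963 ≈ 1.3657e-7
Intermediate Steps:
L(r, q) = -371/(q + r)
1/(L(-1798, -724) + h(u)) = 1/(-371/(-724 - 1798) + (-2706)²) = 1/(-371/(-2522) + 7322436) = 1/(-371*(-1/2522) + 7322436) = 1/(371/2522 + 7322436) = 1/(18467183963/2522) = 2522/18467183963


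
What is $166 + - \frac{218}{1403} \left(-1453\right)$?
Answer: $\frac{549652}{1403} \approx 391.77$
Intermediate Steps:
$166 + - \frac{218}{1403} \left(-1453\right) = 166 + \left(-218\right) \frac{1}{1403} \left(-1453\right) = 166 - - \frac{316754}{1403} = 166 + \frac{316754}{1403} = \frac{549652}{1403}$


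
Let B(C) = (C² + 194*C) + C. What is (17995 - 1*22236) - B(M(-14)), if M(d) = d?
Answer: -1707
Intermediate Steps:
B(C) = C² + 195*C
(17995 - 1*22236) - B(M(-14)) = (17995 - 1*22236) - (-14)*(195 - 14) = (17995 - 22236) - (-14)*181 = -4241 - 1*(-2534) = -4241 + 2534 = -1707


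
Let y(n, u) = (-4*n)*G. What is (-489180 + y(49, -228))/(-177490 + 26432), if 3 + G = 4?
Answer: 244688/75529 ≈ 3.2397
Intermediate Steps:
G = 1 (G = -3 + 4 = 1)
y(n, u) = -4*n (y(n, u) = -4*n*1 = -4*n)
(-489180 + y(49, -228))/(-177490 + 26432) = (-489180 - 4*49)/(-177490 + 26432) = (-489180 - 196)/(-151058) = -489376*(-1/151058) = 244688/75529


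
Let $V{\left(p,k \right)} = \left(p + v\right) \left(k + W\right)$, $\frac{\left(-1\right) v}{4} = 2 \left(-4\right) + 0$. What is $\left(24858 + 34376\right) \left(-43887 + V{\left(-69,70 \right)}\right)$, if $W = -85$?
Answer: $-2566727688$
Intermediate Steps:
$v = 32$ ($v = - 4 \left(2 \left(-4\right) + 0\right) = - 4 \left(-8 + 0\right) = \left(-4\right) \left(-8\right) = 32$)
$V{\left(p,k \right)} = \left(-85 + k\right) \left(32 + p\right)$ ($V{\left(p,k \right)} = \left(p + 32\right) \left(k - 85\right) = \left(32 + p\right) \left(-85 + k\right) = \left(-85 + k\right) \left(32 + p\right)$)
$\left(24858 + 34376\right) \left(-43887 + V{\left(-69,70 \right)}\right) = \left(24858 + 34376\right) \left(-43887 + \left(-2720 - -5865 + 32 \cdot 70 + 70 \left(-69\right)\right)\right) = 59234 \left(-43887 + \left(-2720 + 5865 + 2240 - 4830\right)\right) = 59234 \left(-43887 + 555\right) = 59234 \left(-43332\right) = -2566727688$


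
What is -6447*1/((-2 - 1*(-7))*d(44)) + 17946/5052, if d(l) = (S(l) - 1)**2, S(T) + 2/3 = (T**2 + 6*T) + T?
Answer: 96671816547/27216163870 ≈ 3.5520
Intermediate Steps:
S(T) = -2/3 + T**2 + 7*T (S(T) = -2/3 + ((T**2 + 6*T) + T) = -2/3 + (T**2 + 7*T) = -2/3 + T**2 + 7*T)
d(l) = (-5/3 + l**2 + 7*l)**2 (d(l) = ((-2/3 + l**2 + 7*l) - 1)**2 = (-5/3 + l**2 + 7*l)**2)
-6447*1/((-2 - 1*(-7))*d(44)) + 17946/5052 = -6447*9/((-2 - 1*(-7))*(-5 + 3*44**2 + 21*44)**2) + 17946/5052 = -6447*9/((-2 + 7)*(-5 + 3*1936 + 924)**2) + 17946*(1/5052) = -6447*9/(5*(-5 + 5808 + 924)**2) + 2991/842 = -6447/(((1/9)*6727**2)*5) + 2991/842 = -6447/(((1/9)*45252529)*5) + 2991/842 = -6447/((45252529/9)*5) + 2991/842 = -6447/226262645/9 + 2991/842 = -6447*9/226262645 + 2991/842 = -8289/32323235 + 2991/842 = 96671816547/27216163870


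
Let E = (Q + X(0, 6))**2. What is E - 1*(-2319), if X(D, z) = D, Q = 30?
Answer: 3219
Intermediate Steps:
E = 900 (E = (30 + 0)**2 = 30**2 = 900)
E - 1*(-2319) = 900 - 1*(-2319) = 900 + 2319 = 3219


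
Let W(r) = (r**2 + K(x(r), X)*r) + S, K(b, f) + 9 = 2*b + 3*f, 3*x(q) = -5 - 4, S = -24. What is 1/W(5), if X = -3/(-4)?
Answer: -4/251 ≈ -0.015936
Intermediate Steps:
x(q) = -3 (x(q) = (-5 - 4)/3 = (1/3)*(-9) = -3)
X = 3/4 (X = -3*(-1/4) = 3/4 ≈ 0.75000)
K(b, f) = -9 + 2*b + 3*f (K(b, f) = -9 + (2*b + 3*f) = -9 + 2*b + 3*f)
W(r) = -24 + r**2 - 51*r/4 (W(r) = (r**2 + (-9 + 2*(-3) + 3*(3/4))*r) - 24 = (r**2 + (-9 - 6 + 9/4)*r) - 24 = (r**2 - 51*r/4) - 24 = -24 + r**2 - 51*r/4)
1/W(5) = 1/(-24 + 5**2 - 51/4*5) = 1/(-24 + 25 - 255/4) = 1/(-251/4) = -4/251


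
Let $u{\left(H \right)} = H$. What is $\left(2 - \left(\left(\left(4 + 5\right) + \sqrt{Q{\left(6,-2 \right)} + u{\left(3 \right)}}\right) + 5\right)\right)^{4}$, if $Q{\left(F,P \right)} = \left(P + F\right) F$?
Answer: $44793 + 24624 \sqrt{3} \approx 87443.0$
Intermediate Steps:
$Q{\left(F,P \right)} = F \left(F + P\right)$ ($Q{\left(F,P \right)} = \left(F + P\right) F = F \left(F + P\right)$)
$\left(2 - \left(\left(\left(4 + 5\right) + \sqrt{Q{\left(6,-2 \right)} + u{\left(3 \right)}}\right) + 5\right)\right)^{4} = \left(2 - \left(\left(\left(4 + 5\right) + \sqrt{6 \left(6 - 2\right) + 3}\right) + 5\right)\right)^{4} = \left(2 - \left(\left(9 + \sqrt{6 \cdot 4 + 3}\right) + 5\right)\right)^{4} = \left(2 - \left(\left(9 + \sqrt{24 + 3}\right) + 5\right)\right)^{4} = \left(2 - \left(\left(9 + \sqrt{27}\right) + 5\right)\right)^{4} = \left(2 - \left(\left(9 + 3 \sqrt{3}\right) + 5\right)\right)^{4} = \left(2 - \left(14 + 3 \sqrt{3}\right)\right)^{4} = \left(-12 - 3 \sqrt{3}\right)^{4}$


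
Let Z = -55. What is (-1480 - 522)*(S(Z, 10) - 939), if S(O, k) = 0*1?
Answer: 1879878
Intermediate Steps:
S(O, k) = 0
(-1480 - 522)*(S(Z, 10) - 939) = (-1480 - 522)*(0 - 939) = -2002*(-939) = 1879878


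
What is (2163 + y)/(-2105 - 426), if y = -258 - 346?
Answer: -1559/2531 ≈ -0.61596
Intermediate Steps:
y = -604
(2163 + y)/(-2105 - 426) = (2163 - 604)/(-2105 - 426) = 1559/(-2531) = 1559*(-1/2531) = -1559/2531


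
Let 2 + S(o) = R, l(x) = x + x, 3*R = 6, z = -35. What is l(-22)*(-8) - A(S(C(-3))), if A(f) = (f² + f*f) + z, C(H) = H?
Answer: 387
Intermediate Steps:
R = 2 (R = (⅓)*6 = 2)
l(x) = 2*x
S(o) = 0 (S(o) = -2 + 2 = 0)
A(f) = -35 + 2*f² (A(f) = (f² + f*f) - 35 = (f² + f²) - 35 = 2*f² - 35 = -35 + 2*f²)
l(-22)*(-8) - A(S(C(-3))) = (2*(-22))*(-8) - (-35 + 2*0²) = -44*(-8) - (-35 + 2*0) = 352 - (-35 + 0) = 352 - 1*(-35) = 352 + 35 = 387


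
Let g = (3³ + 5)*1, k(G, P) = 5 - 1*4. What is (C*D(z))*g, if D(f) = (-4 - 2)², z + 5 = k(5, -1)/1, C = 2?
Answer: 2304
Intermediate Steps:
k(G, P) = 1 (k(G, P) = 5 - 4 = 1)
z = -4 (z = -5 + 1/1 = -5 + 1*1 = -5 + 1 = -4)
D(f) = 36 (D(f) = (-6)² = 36)
g = 32 (g = (27 + 5)*1 = 32*1 = 32)
(C*D(z))*g = (2*36)*32 = 72*32 = 2304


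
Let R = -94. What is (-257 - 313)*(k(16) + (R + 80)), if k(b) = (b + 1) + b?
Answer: -10830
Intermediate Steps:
k(b) = 1 + 2*b (k(b) = (1 + b) + b = 1 + 2*b)
(-257 - 313)*(k(16) + (R + 80)) = (-257 - 313)*((1 + 2*16) + (-94 + 80)) = -570*((1 + 32) - 14) = -570*(33 - 14) = -570*19 = -10830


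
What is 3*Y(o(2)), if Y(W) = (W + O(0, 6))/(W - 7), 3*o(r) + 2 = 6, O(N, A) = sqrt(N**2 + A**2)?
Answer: -66/17 ≈ -3.8824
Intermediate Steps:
O(N, A) = sqrt(A**2 + N**2)
o(r) = 4/3 (o(r) = -2/3 + (1/3)*6 = -2/3 + 2 = 4/3)
Y(W) = (6 + W)/(-7 + W) (Y(W) = (W + sqrt(6**2 + 0**2))/(W - 7) = (W + sqrt(36 + 0))/(-7 + W) = (W + sqrt(36))/(-7 + W) = (W + 6)/(-7 + W) = (6 + W)/(-7 + W))
3*Y(o(2)) = 3*((6 + 4/3)/(-7 + 4/3)) = 3*((22/3)/(-17/3)) = 3*(-3/17*22/3) = 3*(-22/17) = -66/17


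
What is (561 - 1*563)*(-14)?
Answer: 28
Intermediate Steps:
(561 - 1*563)*(-14) = (561 - 563)*(-14) = -2*(-14) = 28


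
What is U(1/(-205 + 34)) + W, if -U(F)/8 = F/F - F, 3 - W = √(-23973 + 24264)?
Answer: -863/171 - √291 ≈ -22.105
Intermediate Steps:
W = 3 - √291 (W = 3 - √(-23973 + 24264) = 3 - √291 ≈ -14.059)
U(F) = -8 + 8*F (U(F) = -8*(F/F - F) = -8*(1 - F) = -8 + 8*F)
U(1/(-205 + 34)) + W = (-8 + 8/(-205 + 34)) + (3 - √291) = (-8 + 8/(-171)) + (3 - √291) = (-8 + 8*(-1/171)) + (3 - √291) = (-8 - 8/171) + (3 - √291) = -1376/171 + (3 - √291) = -863/171 - √291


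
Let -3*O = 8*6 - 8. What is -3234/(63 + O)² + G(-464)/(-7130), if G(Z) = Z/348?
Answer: -311244268/237439695 ≈ -1.3108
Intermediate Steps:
G(Z) = Z/348 (G(Z) = Z*(1/348) = Z/348)
O = -40/3 (O = -(8*6 - 8)/3 = -(48 - 8)/3 = -⅓*40 = -40/3 ≈ -13.333)
-3234/(63 + O)² + G(-464)/(-7130) = -3234/(63 - 40/3)² + ((1/348)*(-464))/(-7130) = -3234/((149/3)²) - 4/3*(-1/7130) = -3234/22201/9 + 2/10695 = -3234*9/22201 + 2/10695 = -29106/22201 + 2/10695 = -311244268/237439695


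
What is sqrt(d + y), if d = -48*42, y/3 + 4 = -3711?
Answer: I*sqrt(13161) ≈ 114.72*I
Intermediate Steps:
y = -11145 (y = -12 + 3*(-3711) = -12 - 11133 = -11145)
d = -2016
sqrt(d + y) = sqrt(-2016 - 11145) = sqrt(-13161) = I*sqrt(13161)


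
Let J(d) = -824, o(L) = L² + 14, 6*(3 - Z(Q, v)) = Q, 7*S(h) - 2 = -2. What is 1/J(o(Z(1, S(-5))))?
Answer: -1/824 ≈ -0.0012136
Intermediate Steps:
S(h) = 0 (S(h) = 2/7 + (⅐)*(-2) = 2/7 - 2/7 = 0)
Z(Q, v) = 3 - Q/6
o(L) = 14 + L²
1/J(o(Z(1, S(-5)))) = 1/(-824) = -1/824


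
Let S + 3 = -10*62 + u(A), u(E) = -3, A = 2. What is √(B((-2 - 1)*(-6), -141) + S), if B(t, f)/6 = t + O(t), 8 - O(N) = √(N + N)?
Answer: I*√506 ≈ 22.494*I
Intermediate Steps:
O(N) = 8 - √2*√N (O(N) = 8 - √(N + N) = 8 - √(2*N) = 8 - √2*√N)
B(t, f) = 48 + 6*t - 6*√2*√t (B(t, f) = 6*(t + (8 - √2*√t)) = 6*(8 + t - √2*√t) = 48 + 6*t - 6*√2*√t)
S = -626 (S = -3 + (-10*62 - 3) = -3 + (-620 - 3) = -3 - 623 = -626)
√(B((-2 - 1)*(-6), -141) + S) = √((48 + 6*((-2 - 1)*(-6)) - 6*√2*√((-2 - 1)*(-6))) - 626) = √((48 + 6*(-3*(-6)) - 6*√2*√(-3*(-6))) - 626) = √((48 + 6*18 - 6*√2*√18) - 626) = √((48 + 108 - 6*√2*3*√2) - 626) = √((48 + 108 - 36) - 626) = √(120 - 626) = √(-506) = I*√506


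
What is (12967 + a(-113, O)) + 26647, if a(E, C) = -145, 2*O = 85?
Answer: 39469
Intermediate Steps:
O = 85/2 (O = (½)*85 = 85/2 ≈ 42.500)
(12967 + a(-113, O)) + 26647 = (12967 - 145) + 26647 = 12822 + 26647 = 39469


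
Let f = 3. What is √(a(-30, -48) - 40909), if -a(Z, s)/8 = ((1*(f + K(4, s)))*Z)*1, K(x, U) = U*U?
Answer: √512771 ≈ 716.08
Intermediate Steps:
K(x, U) = U²
a(Z, s) = -8*Z*(3 + s²) (a(Z, s) = -8*(1*(3 + s²))*Z = -8*(3 + s²)*Z = -8*Z*(3 + s²))
√(a(-30, -48) - 40909) = √(-8*(-30)*(3 + (-48)²) - 40909) = √(-8*(-30)*(3 + 2304) - 40909) = √(-8*(-30)*2307 - 40909) = √(553680 - 40909) = √512771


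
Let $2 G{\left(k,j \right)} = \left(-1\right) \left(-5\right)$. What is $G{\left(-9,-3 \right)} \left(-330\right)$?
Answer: $-825$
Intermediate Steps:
$G{\left(k,j \right)} = \frac{5}{2}$ ($G{\left(k,j \right)} = \frac{\left(-1\right) \left(-5\right)}{2} = \frac{1}{2} \cdot 5 = \frac{5}{2}$)
$G{\left(-9,-3 \right)} \left(-330\right) = \frac{5}{2} \left(-330\right) = -825$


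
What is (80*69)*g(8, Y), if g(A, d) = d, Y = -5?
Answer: -27600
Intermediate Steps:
(80*69)*g(8, Y) = (80*69)*(-5) = 5520*(-5) = -27600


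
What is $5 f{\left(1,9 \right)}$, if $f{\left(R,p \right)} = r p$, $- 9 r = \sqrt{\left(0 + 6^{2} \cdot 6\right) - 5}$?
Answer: $- 5 \sqrt{211} \approx -72.629$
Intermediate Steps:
$r = - \frac{\sqrt{211}}{9}$ ($r = - \frac{\sqrt{\left(0 + 6^{2} \cdot 6\right) - 5}}{9} = - \frac{\sqrt{\left(0 + 36 \cdot 6\right) - 5}}{9} = - \frac{\sqrt{\left(0 + 216\right) - 5}}{9} = - \frac{\sqrt{216 - 5}}{9} = - \frac{\sqrt{211}}{9} \approx -1.614$)
$f{\left(R,p \right)} = - \frac{p \sqrt{211}}{9}$ ($f{\left(R,p \right)} = - \frac{\sqrt{211}}{9} p = - \frac{p \sqrt{211}}{9}$)
$5 f{\left(1,9 \right)} = 5 \left(\left(- \frac{1}{9}\right) 9 \sqrt{211}\right) = 5 \left(- \sqrt{211}\right) = - 5 \sqrt{211}$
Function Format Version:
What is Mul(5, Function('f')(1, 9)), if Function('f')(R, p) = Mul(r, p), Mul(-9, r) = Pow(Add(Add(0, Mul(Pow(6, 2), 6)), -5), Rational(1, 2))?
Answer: Mul(-5, Pow(211, Rational(1, 2))) ≈ -72.629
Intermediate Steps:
r = Mul(Rational(-1, 9), Pow(211, Rational(1, 2))) (r = Mul(Rational(-1, 9), Pow(Add(Add(0, Mul(Pow(6, 2), 6)), -5), Rational(1, 2))) = Mul(Rational(-1, 9), Pow(Add(Add(0, Mul(36, 6)), -5), Rational(1, 2))) = Mul(Rational(-1, 9), Pow(Add(Add(0, 216), -5), Rational(1, 2))) = Mul(Rational(-1, 9), Pow(Add(216, -5), Rational(1, 2))) = Mul(Rational(-1, 9), Pow(211, Rational(1, 2))) ≈ -1.6140)
Function('f')(R, p) = Mul(Rational(-1, 9), p, Pow(211, Rational(1, 2))) (Function('f')(R, p) = Mul(Mul(Rational(-1, 9), Pow(211, Rational(1, 2))), p) = Mul(Rational(-1, 9), p, Pow(211, Rational(1, 2))))
Mul(5, Function('f')(1, 9)) = Mul(5, Mul(Rational(-1, 9), 9, Pow(211, Rational(1, 2)))) = Mul(5, Mul(-1, Pow(211, Rational(1, 2)))) = Mul(-5, Pow(211, Rational(1, 2)))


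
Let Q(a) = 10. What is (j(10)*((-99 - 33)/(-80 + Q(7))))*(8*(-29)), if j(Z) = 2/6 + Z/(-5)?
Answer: 5104/7 ≈ 729.14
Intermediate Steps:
j(Z) = ⅓ - Z/5 (j(Z) = 2*(⅙) + Z*(-⅕) = ⅓ - Z/5)
(j(10)*((-99 - 33)/(-80 + Q(7))))*(8*(-29)) = ((⅓ - ⅕*10)*((-99 - 33)/(-80 + 10)))*(8*(-29)) = ((⅓ - 2)*(-132/(-70)))*(-232) = -(-220)*(-1)/70*(-232) = -5/3*66/35*(-232) = -22/7*(-232) = 5104/7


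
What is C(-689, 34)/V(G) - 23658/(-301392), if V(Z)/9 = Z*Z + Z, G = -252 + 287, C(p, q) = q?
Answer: 552637/6781320 ≈ 0.081494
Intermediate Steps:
G = 35
V(Z) = 9*Z + 9*Z**2 (V(Z) = 9*(Z*Z + Z) = 9*(Z**2 + Z) = 9*(Z + Z**2) = 9*Z + 9*Z**2)
C(-689, 34)/V(G) - 23658/(-301392) = 34/((9*35*(1 + 35))) - 23658/(-301392) = 34/((9*35*36)) - 23658*(-1/301392) = 34/11340 + 3943/50232 = 34*(1/11340) + 3943/50232 = 17/5670 + 3943/50232 = 552637/6781320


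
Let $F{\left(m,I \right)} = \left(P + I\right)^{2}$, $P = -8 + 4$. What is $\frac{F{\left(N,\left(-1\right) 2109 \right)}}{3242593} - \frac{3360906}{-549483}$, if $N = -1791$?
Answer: $\frac{4450454977895}{593916576473} \approx 7.4934$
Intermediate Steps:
$P = -4$
$F{\left(m,I \right)} = \left(-4 + I\right)^{2}$
$\frac{F{\left(N,\left(-1\right) 2109 \right)}}{3242593} - \frac{3360906}{-549483} = \frac{\left(-4 - 2109\right)^{2}}{3242593} - \frac{3360906}{-549483} = \left(-4 - 2109\right)^{2} \cdot \frac{1}{3242593} - - \frac{1120302}{183161} = \left(-2113\right)^{2} \cdot \frac{1}{3242593} + \frac{1120302}{183161} = 4464769 \cdot \frac{1}{3242593} + \frac{1120302}{183161} = \frac{4464769}{3242593} + \frac{1120302}{183161} = \frac{4450454977895}{593916576473}$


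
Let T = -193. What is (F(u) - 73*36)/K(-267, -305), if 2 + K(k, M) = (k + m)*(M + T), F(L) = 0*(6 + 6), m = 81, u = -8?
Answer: -1314/46313 ≈ -0.028372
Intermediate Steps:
F(L) = 0 (F(L) = 0*12 = 0)
K(k, M) = -2 + (-193 + M)*(81 + k) (K(k, M) = -2 + (k + 81)*(M - 193) = -2 + (81 + k)*(-193 + M) = -2 + (-193 + M)*(81 + k))
(F(u) - 73*36)/K(-267, -305) = (0 - 73*36)/(-15635 - 193*(-267) + 81*(-305) - 305*(-267)) = (0 - 2628)/(-15635 + 51531 - 24705 + 81435) = -2628/92626 = -2628*1/92626 = -1314/46313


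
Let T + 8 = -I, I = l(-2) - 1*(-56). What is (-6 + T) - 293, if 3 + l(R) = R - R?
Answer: -360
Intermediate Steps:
l(R) = -3 (l(R) = -3 + (R - R) = -3 + 0 = -3)
I = 53 (I = -3 - 1*(-56) = -3 + 56 = 53)
T = -61 (T = -8 - 1*53 = -8 - 53 = -61)
(-6 + T) - 293 = (-6 - 61) - 293 = -67 - 293 = -360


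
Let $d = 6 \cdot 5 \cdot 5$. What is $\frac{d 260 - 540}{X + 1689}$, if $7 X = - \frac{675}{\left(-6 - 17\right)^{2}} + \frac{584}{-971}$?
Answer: $\frac{34571818995}{1518006499} \approx 22.774$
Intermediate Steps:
$d = 150$ ($d = 30 \cdot 5 = 150$)
$X = - \frac{964361}{3595613}$ ($X = \frac{- \frac{675}{\left(-6 - 17\right)^{2}} + \frac{584}{-971}}{7} = \frac{- \frac{675}{\left(-23\right)^{2}} + 584 \left(- \frac{1}{971}\right)}{7} = \frac{- \frac{675}{529} - \frac{584}{971}}{7} = \frac{1}{7} \left(- \frac{964361}{513659}\right) = - \frac{964361}{3595613} \approx -0.2682$)
$\frac{d 260 - 540}{X + 1689} = \frac{150 \cdot 260 - 540}{- \frac{964361}{3595613} + 1689} = \frac{39000 - 540}{\frac{6072025996}{3595613}} = 38460 \cdot \frac{3595613}{6072025996} = \frac{34571818995}{1518006499}$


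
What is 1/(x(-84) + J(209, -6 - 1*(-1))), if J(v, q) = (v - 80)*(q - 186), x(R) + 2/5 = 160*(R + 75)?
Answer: -5/130397 ≈ -3.8344e-5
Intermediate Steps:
x(R) = 59998/5 + 160*R (x(R) = -⅖ + 160*(R + 75) = -⅖ + 160*(75 + R) = -⅖ + (12000 + 160*R) = 59998/5 + 160*R)
J(v, q) = (-186 + q)*(-80 + v) (J(v, q) = (-80 + v)*(-186 + q) = (-186 + q)*(-80 + v))
1/(x(-84) + J(209, -6 - 1*(-1))) = 1/((59998/5 + 160*(-84)) + (14880 - 186*209 - 80*(-6 - 1*(-1)) + (-6 - 1*(-1))*209)) = 1/((59998/5 - 13440) + (14880 - 38874 - 80*(-6 + 1) + (-6 + 1)*209)) = 1/(-7202/5 + (14880 - 38874 - 80*(-5) - 5*209)) = 1/(-7202/5 + (14880 - 38874 + 400 - 1045)) = 1/(-7202/5 - 24639) = 1/(-130397/5) = -5/130397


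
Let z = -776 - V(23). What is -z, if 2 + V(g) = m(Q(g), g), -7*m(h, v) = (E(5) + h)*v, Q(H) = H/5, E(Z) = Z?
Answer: 25986/35 ≈ 742.46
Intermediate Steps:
Q(H) = H/5 (Q(H) = H*(⅕) = H/5)
m(h, v) = -v*(5 + h)/7 (m(h, v) = -(5 + h)*v/7 = -v*(5 + h)/7)
V(g) = -2 - g*(5 + g/5)/7
z = -25986/35 (z = -776 - (-2 - 1/35*23*(25 + 23)) = -776 - (-2 - 1/35*23*48) = -776 - (-2 - 1104/35) = -776 - 1*(-1174/35) = -776 + 1174/35 = -25986/35 ≈ -742.46)
-z = -1*(-25986/35) = 25986/35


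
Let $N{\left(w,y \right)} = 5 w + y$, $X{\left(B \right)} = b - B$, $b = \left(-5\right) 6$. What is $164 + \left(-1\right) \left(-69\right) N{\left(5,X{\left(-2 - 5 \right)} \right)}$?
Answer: $302$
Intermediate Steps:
$b = -30$
$X{\left(B \right)} = -30 - B$
$N{\left(w,y \right)} = y + 5 w$
$164 + \left(-1\right) \left(-69\right) N{\left(5,X{\left(-2 - 5 \right)} \right)} = 164 + \left(-1\right) \left(-69\right) \left(\left(-30 - \left(-2 - 5\right)\right) + 5 \cdot 5\right) = 164 + 69 \left(\left(-30 - -7\right) + 25\right) = 164 + 69 \left(\left(-30 + 7\right) + 25\right) = 164 + 69 \left(-23 + 25\right) = 164 + 69 \cdot 2 = 164 + 138 = 302$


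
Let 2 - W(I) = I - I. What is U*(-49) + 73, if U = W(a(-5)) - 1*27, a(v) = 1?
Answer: 1298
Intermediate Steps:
W(I) = 2 (W(I) = 2 - (I - I) = 2 - 1*0 = 2 + 0 = 2)
U = -25 (U = 2 - 1*27 = 2 - 27 = -25)
U*(-49) + 73 = -25*(-49) + 73 = 1225 + 73 = 1298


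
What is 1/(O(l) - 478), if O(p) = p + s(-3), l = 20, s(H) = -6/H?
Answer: -1/456 ≈ -0.0021930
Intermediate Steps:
O(p) = 2 + p (O(p) = p - 6/(-3) = p - 6*(-⅓) = p + 2 = 2 + p)
1/(O(l) - 478) = 1/((2 + 20) - 478) = 1/(22 - 478) = 1/(-456) = -1/456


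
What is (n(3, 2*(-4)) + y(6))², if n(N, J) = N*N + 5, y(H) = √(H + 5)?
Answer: (14 + √11)² ≈ 299.87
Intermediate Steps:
y(H) = √(5 + H)
n(N, J) = 5 + N² (n(N, J) = N² + 5 = 5 + N²)
(n(3, 2*(-4)) + y(6))² = ((5 + 3²) + √(5 + 6))² = ((5 + 9) + √11)² = (14 + √11)²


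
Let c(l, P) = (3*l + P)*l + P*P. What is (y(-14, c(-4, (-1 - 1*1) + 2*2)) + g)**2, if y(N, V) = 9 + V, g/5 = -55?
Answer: 49284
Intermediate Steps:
c(l, P) = P**2 + l*(P + 3*l) (c(l, P) = (P + 3*l)*l + P**2 = l*(P + 3*l) + P**2 = P**2 + l*(P + 3*l))
g = -275 (g = 5*(-55) = -275)
(y(-14, c(-4, (-1 - 1*1) + 2*2)) + g)**2 = ((9 + (((-1 - 1*1) + 2*2)**2 + 3*(-4)**2 + ((-1 - 1*1) + 2*2)*(-4))) - 275)**2 = ((9 + (((-1 - 1) + 4)**2 + 3*16 + ((-1 - 1) + 4)*(-4))) - 275)**2 = ((9 + ((-2 + 4)**2 + 48 + (-2 + 4)*(-4))) - 275)**2 = ((9 + (2**2 + 48 + 2*(-4))) - 275)**2 = ((9 + (4 + 48 - 8)) - 275)**2 = ((9 + 44) - 275)**2 = (53 - 275)**2 = (-222)**2 = 49284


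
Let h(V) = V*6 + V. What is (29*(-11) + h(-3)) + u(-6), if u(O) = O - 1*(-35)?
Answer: -311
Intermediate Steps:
u(O) = 35 + O (u(O) = O + 35 = 35 + O)
h(V) = 7*V (h(V) = 6*V + V = 7*V)
(29*(-11) + h(-3)) + u(-6) = (29*(-11) + 7*(-3)) + (35 - 6) = (-319 - 21) + 29 = -340 + 29 = -311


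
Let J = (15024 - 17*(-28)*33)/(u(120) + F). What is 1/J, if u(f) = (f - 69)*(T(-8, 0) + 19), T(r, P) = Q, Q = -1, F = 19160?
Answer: 10039/15366 ≈ 0.65333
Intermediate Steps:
T(r, P) = -1
u(f) = -1242 + 18*f (u(f) = (f - 69)*(-1 + 19) = (-69 + f)*18 = -1242 + 18*f)
J = 15366/10039 (J = (15024 - 17*(-28)*33)/((-1242 + 18*120) + 19160) = (15024 + 476*33)/((-1242 + 2160) + 19160) = (15024 + 15708)/(918 + 19160) = 30732/20078 = 30732*(1/20078) = 15366/10039 ≈ 1.5306)
1/J = 1/(15366/10039) = 10039/15366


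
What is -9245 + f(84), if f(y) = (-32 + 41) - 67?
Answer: -9303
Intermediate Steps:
f(y) = -58 (f(y) = 9 - 67 = -58)
-9245 + f(84) = -9245 - 58 = -9303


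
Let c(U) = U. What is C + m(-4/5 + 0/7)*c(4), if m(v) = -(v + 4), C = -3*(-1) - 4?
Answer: -69/5 ≈ -13.800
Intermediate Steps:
C = -1 (C = 3 - 4 = -1)
m(v) = -4 - v (m(v) = -(4 + v) = -4 - v)
C + m(-4/5 + 0/7)*c(4) = -1 + (-4 - (-4/5 + 0/7))*4 = -1 + (-4 - (-4*⅕ + 0*(⅐)))*4 = -1 + (-4 - (-⅘ + 0))*4 = -1 + (-4 - 1*(-⅘))*4 = -1 + (-4 + ⅘)*4 = -1 - 16/5*4 = -1 - 64/5 = -69/5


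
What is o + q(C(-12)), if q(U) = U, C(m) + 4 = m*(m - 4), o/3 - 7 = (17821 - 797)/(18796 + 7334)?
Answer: 918707/4355 ≈ 210.95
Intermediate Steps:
o = 99967/4355 (o = 21 + 3*((17821 - 797)/(18796 + 7334)) = 21 + 3*(17024/26130) = 21 + 3*(17024*(1/26130)) = 21 + 3*(8512/13065) = 21 + 8512/4355 = 99967/4355 ≈ 22.955)
C(m) = -4 + m*(-4 + m) (C(m) = -4 + m*(m - 4) = -4 + m*(-4 + m))
o + q(C(-12)) = 99967/4355 + (-4 + (-12)² - 4*(-12)) = 99967/4355 + (-4 + 144 + 48) = 99967/4355 + 188 = 918707/4355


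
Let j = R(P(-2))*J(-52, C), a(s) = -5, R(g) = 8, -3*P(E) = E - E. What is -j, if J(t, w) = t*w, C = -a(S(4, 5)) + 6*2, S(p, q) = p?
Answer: 7072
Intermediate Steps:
P(E) = 0 (P(E) = -(E - E)/3 = -1/3*0 = 0)
C = 17 (C = -1*(-5) + 6*2 = 5 + 12 = 17)
j = -7072 (j = 8*(-52*17) = 8*(-884) = -7072)
-j = -1*(-7072) = 7072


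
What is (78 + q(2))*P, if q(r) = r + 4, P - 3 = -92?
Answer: -7476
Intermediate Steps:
P = -89 (P = 3 - 92 = -89)
q(r) = 4 + r
(78 + q(2))*P = (78 + (4 + 2))*(-89) = (78 + 6)*(-89) = 84*(-89) = -7476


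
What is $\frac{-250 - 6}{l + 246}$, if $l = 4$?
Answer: $- \frac{128}{125} \approx -1.024$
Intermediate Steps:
$\frac{-250 - 6}{l + 246} = \frac{-250 - 6}{4 + 246} = \frac{-250 + \left(-12 + 6\right)}{250} = \left(-250 - 6\right) \frac{1}{250} = \left(-256\right) \frac{1}{250} = - \frac{128}{125}$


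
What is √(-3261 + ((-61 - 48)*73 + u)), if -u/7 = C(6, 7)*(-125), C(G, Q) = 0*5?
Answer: I*√11218 ≈ 105.92*I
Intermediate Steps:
C(G, Q) = 0
u = 0 (u = -0*(-125) = -7*0 = 0)
√(-3261 + ((-61 - 48)*73 + u)) = √(-3261 + ((-61 - 48)*73 + 0)) = √(-3261 + (-109*73 + 0)) = √(-3261 + (-7957 + 0)) = √(-3261 - 7957) = √(-11218) = I*√11218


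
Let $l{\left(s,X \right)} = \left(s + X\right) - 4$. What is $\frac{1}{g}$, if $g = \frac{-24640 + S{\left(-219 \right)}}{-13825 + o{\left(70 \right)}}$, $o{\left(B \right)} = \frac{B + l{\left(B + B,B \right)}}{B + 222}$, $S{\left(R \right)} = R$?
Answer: $\frac{1009156}{1814707} \approx 0.5561$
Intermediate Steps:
$l{\left(s,X \right)} = -4 + X + s$ ($l{\left(s,X \right)} = \left(X + s\right) - 4 = -4 + X + s$)
$o{\left(B \right)} = \frac{-4 + 4 B}{222 + B}$ ($o{\left(B \right)} = \frac{B + \left(-4 + B + \left(B + B\right)\right)}{B + 222} = \frac{B + \left(-4 + B + 2 B\right)}{222 + B} = \frac{B + \left(-4 + 3 B\right)}{222 + B} = \frac{-4 + 4 B}{222 + B}$)
$g = \frac{1814707}{1009156}$ ($g = \frac{-24640 - 219}{-13825 + \frac{4 \left(-1 + 70\right)}{222 + 70}} = - \frac{24859}{-13825 + 4 \cdot \frac{1}{292} \cdot 69} = - \frac{24859}{-13825 + \frac{69}{73}} = - \frac{24859}{- \frac{1009156}{73}} = \left(-24859\right) \left(- \frac{73}{1009156}\right) = \frac{1814707}{1009156} \approx 1.7982$)
$\frac{1}{g} = \frac{1}{\frac{1814707}{1009156}} = \frac{1009156}{1814707}$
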